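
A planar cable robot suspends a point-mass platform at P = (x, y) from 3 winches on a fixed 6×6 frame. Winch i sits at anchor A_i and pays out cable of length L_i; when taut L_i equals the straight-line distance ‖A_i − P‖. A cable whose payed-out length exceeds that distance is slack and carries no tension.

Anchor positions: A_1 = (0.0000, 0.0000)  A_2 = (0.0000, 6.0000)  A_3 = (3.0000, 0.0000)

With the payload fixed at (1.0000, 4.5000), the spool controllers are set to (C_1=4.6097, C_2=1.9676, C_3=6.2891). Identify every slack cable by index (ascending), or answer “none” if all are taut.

2, 3

cable 1: L_1 = ‖A_1−P‖ = 4.6098;  C_1 = 4.6097 → taut
cable 2: L_2 = ‖A_2−P‖ = 1.8028;  C_2 = 1.9676 → slack
cable 3: L_3 = ‖A_3−P‖ = 4.9244;  C_3 = 6.2891 → slack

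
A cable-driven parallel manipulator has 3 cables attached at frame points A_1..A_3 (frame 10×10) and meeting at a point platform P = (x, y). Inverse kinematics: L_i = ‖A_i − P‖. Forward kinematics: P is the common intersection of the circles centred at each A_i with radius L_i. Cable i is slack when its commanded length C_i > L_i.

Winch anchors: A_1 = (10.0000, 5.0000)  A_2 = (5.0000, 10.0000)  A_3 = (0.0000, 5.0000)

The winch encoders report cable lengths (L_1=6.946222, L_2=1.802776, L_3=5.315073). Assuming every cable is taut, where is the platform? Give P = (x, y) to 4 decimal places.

(4.0000, 8.5000)

expand ‖A_i−P‖²=L_i² and subtract eq 1 (q_i ≔ ‖A_i‖²−L_i²)
q_1 = 100.0000+25.0000−48.2500 = 76.7500
eq1−eq2 → [10.0000  -10.0000]·P = -45.0000
eq1−eq3 → [20.0000  0.0000]·P = 80.0000
2×2 solve → P = (4.0000, 8.5000)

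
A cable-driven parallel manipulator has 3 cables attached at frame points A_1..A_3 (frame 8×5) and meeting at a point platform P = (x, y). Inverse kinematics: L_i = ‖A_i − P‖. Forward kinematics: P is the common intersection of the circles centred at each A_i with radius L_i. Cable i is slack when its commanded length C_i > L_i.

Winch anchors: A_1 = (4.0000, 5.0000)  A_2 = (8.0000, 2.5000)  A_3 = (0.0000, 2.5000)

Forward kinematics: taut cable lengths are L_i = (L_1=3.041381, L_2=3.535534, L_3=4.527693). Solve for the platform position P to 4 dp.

(4.5000, 2.0000)

expand ‖A_i−P‖²=L_i² and subtract eq 1 (c_i ≔ ‖A_i‖²−L_i²)
c_1 = 16.0000+25.0000−9.2500 = 31.7500
eq1−eq2 → [-8.0000  5.0000]·P = -26.0000
eq1−eq3 → [8.0000  5.0000]·P = 46.0000
2×2 solve → P = (4.5000, 2.0000)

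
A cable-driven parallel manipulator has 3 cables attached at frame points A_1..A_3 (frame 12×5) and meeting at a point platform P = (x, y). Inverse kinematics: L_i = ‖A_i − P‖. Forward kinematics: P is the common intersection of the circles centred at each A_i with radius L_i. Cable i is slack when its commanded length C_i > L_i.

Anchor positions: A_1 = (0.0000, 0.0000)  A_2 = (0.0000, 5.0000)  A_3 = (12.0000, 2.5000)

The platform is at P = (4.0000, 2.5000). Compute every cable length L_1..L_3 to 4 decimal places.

L_1 = √((0.0000−4.0000)² + (0.0000−2.5000)²) = 4.7170
L_2 = √((0.0000−4.0000)² + (5.0000−2.5000)²) = 4.7170
L_3 = √((12.0000−4.0000)² + (2.5000−2.5000)²) = 8.0000

(4.7170, 4.7170, 8.0000)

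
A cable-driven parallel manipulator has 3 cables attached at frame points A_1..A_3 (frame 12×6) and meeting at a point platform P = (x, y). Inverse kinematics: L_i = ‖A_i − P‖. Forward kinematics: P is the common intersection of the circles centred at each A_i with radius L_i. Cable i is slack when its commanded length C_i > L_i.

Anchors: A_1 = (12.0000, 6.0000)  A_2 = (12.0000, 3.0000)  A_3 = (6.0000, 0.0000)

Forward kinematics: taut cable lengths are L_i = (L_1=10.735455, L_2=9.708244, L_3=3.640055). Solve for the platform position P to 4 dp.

(2.5000, 1.0000)

each cable: (A_i−P)·(A_i−P) = L_i²; let q_i = ‖A_i‖²−L_i²
q_1 = 144.0000+36.0000−115.2500 = 64.7500
row 1: 0.0000x + 6.0000y = 6.0000  (q_2=58.7500)
row 2: 12.0000x + 12.0000y = 42.0000  (q_3=22.7500)
Cramer on rows 1–2 → x = 2.5000, y = 1.0000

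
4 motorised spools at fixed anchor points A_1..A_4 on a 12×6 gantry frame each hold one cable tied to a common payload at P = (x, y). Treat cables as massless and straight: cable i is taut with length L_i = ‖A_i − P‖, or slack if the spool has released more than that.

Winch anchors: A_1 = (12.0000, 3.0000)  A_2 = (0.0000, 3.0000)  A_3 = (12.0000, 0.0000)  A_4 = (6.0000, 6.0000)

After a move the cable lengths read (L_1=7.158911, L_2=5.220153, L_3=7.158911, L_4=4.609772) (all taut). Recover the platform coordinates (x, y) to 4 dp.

(5.0000, 1.5000)

each cable: (A_i−P)·(A_i−P) = L_i²; let q_i = ‖A_i‖²−L_i²
q_1 = 144.0000+9.0000−51.2500 = 101.7500
row 1: 24.0000x + 0.0000y = 120.0000  (q_2=-18.2500)
row 2: 0.0000x + 6.0000y = 9.0000  (q_3=92.7500)
row 3: 12.0000x − 6.0000y = 51.0000  (q_4=50.7500)
Cramer on rows 1–2 → x = 5.0000, y = 1.5000
check cable 4: ‖A_4−P‖² = 21.2500 ≈ L_4² = 21.2500 ✓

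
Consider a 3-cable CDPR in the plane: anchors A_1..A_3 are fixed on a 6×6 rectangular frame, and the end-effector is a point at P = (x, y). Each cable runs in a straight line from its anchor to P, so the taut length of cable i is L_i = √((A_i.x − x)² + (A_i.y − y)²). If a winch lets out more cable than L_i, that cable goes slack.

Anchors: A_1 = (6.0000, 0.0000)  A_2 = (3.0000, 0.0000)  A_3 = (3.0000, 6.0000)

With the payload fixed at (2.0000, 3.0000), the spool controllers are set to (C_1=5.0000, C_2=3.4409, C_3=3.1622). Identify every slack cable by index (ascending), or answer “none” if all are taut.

i=1: geometric 5.0000 vs commanded 5.0000 ⇒ taut
i=2: geometric 3.1623 vs commanded 3.4409 ⇒ slack
i=3: geometric 3.1623 vs commanded 3.1622 ⇒ taut

2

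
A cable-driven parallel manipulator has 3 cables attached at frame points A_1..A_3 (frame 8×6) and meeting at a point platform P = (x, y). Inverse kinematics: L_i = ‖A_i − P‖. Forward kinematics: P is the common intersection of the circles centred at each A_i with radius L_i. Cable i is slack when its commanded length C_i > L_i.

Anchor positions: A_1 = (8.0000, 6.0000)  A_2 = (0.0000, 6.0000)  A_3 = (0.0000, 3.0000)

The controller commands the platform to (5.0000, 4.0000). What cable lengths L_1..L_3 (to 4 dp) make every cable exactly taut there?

cable 1: Δx=3.0000, Δy=2.0000; L_1 = √(Δx²+Δy²) = 3.6056
cable 2: Δx=-5.0000, Δy=2.0000; L_2 = √(Δx²+Δy²) = 5.3852
cable 3: Δx=-5.0000, Δy=-1.0000; L_3 = √(Δx²+Δy²) = 5.0990

(3.6056, 5.3852, 5.0990)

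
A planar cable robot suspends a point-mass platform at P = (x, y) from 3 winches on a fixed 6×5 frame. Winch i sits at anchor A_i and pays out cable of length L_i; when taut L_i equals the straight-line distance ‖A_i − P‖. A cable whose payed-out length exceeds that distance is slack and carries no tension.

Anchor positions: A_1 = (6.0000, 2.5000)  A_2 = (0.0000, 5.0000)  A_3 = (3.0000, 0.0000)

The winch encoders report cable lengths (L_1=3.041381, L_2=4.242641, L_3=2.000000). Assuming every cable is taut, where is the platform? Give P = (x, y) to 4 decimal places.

(3.0000, 2.0000)

each cable: (A_i−P)·(A_i−P) = L_i²; let q_i = ‖A_i‖²−L_i²
q_1 = 36.0000+6.2500−9.2500 = 33.0000
row 1: 12.0000x − 5.0000y = 26.0000  (q_2=7.0000)
row 2: 6.0000x + 5.0000y = 28.0000  (q_3=5.0000)
Cramer on rows 1–2 → x = 3.0000, y = 2.0000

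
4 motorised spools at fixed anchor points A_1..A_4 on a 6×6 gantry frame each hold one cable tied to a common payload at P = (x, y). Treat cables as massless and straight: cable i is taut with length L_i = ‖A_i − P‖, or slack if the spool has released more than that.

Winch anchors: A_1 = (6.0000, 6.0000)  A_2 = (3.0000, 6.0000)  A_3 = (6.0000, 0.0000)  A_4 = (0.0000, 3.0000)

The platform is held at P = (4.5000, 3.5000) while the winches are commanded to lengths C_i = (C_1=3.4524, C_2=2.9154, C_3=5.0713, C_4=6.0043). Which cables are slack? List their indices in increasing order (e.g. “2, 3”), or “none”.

cable 1: √((1.5000)²+(2.5000)²)=2.9155, C_1=3.4524: slack
cable 2: √((-1.5000)²+(2.5000)²)=2.9155, C_2=2.9154: taut
cable 3: √((1.5000)²+(-3.5000)²)=3.8079, C_3=5.0713: slack
cable 4: √((-4.5000)²+(-0.5000)²)=4.5277, C_4=6.0043: slack

1, 3, 4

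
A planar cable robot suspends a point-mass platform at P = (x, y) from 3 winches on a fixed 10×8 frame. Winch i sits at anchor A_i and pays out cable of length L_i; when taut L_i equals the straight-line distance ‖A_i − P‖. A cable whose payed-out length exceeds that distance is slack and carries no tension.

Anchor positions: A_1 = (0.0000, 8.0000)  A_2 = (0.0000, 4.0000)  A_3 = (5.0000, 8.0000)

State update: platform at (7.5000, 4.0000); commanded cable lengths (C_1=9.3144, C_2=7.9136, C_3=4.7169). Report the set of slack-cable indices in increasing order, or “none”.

1, 2

cable 1: L_1 = ‖A_1−P‖ = 8.5000;  C_1 = 9.3144 → slack
cable 2: L_2 = ‖A_2−P‖ = 7.5000;  C_2 = 7.9136 → slack
cable 3: L_3 = ‖A_3−P‖ = 4.7170;  C_3 = 4.7169 → taut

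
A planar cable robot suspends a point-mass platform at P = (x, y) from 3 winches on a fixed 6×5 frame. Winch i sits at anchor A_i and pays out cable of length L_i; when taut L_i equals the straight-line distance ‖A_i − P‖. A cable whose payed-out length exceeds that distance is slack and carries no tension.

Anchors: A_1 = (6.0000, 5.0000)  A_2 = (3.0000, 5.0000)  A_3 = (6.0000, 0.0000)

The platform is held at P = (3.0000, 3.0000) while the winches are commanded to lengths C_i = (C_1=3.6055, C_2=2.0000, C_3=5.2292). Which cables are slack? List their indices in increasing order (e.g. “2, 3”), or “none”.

3

cable 1: L_1 = ‖A_1−P‖ = 3.6056;  C_1 = 3.6055 → taut
cable 2: L_2 = ‖A_2−P‖ = 2.0000;  C_2 = 2.0000 → taut
cable 3: L_3 = ‖A_3−P‖ = 4.2426;  C_3 = 5.2292 → slack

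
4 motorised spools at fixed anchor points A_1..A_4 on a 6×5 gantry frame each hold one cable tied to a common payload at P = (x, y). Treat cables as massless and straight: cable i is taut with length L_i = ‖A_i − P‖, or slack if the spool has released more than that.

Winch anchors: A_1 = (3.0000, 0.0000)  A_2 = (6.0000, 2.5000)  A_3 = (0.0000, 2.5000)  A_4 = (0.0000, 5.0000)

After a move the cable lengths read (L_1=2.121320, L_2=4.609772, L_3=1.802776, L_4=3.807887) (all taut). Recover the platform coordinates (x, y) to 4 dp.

(1.5000, 1.5000)

circle eqns → linear via eq_j − eq_1; set q_j = A_j·A_j − L_j²
q_1 = 9.0000+0.0000−4.5000 = 4.5000
-6.0000·x − 5.0000·y = q_1−q_2 = -16.5000
6.0000·x − 5.0000·y = q_1−q_3 = 1.5000
6.0000·x − 10.0000·y = q_1−q_4 = -6.0000
solve first two rows → x=1.5000, y=1.5000
check cable 4: ‖A_4−P‖² = 14.5000 ≈ L_4² = 14.5000 ✓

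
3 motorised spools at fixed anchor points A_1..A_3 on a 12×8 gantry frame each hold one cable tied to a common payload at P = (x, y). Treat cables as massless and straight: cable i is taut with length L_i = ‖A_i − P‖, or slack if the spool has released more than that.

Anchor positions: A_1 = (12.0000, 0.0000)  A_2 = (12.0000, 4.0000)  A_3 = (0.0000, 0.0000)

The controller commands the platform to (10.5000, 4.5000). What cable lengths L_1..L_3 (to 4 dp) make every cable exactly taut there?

cable 1: Δx=1.5000, Δy=-4.5000; L_1 = √(Δx²+Δy²) = 4.7434
cable 2: Δx=1.5000, Δy=-0.5000; L_2 = √(Δx²+Δy²) = 1.5811
cable 3: Δx=-10.5000, Δy=-4.5000; L_3 = √(Δx²+Δy²) = 11.4237

(4.7434, 1.5811, 11.4237)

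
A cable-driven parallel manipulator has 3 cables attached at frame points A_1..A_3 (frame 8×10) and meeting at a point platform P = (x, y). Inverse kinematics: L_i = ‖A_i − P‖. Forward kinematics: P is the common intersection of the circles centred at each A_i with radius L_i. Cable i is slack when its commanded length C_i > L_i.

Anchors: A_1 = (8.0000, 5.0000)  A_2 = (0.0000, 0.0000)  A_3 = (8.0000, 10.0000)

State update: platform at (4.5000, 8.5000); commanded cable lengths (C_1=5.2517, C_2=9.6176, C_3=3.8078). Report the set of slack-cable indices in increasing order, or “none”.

1

i=1: geometric 4.9497 vs commanded 5.2517 ⇒ slack
i=2: geometric 9.6177 vs commanded 9.6176 ⇒ taut
i=3: geometric 3.8079 vs commanded 3.8078 ⇒ taut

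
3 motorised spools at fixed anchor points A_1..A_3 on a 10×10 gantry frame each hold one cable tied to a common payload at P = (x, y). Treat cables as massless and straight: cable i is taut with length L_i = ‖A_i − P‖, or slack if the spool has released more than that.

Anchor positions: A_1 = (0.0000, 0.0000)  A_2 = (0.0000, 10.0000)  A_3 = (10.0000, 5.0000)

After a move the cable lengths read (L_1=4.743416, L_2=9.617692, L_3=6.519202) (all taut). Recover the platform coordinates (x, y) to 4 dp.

(4.5000, 1.5000)

circle eqns → linear via eq_j − eq_1; set q_j = A_j·A_j − L_j²
q_1 = 0.0000+0.0000−22.5000 = -22.5000
0.0000·x − 20.0000·y = q_1−q_2 = -30.0000
-20.0000·x − 10.0000·y = q_1−q_3 = -105.0000
solve first two rows → x=4.5000, y=1.5000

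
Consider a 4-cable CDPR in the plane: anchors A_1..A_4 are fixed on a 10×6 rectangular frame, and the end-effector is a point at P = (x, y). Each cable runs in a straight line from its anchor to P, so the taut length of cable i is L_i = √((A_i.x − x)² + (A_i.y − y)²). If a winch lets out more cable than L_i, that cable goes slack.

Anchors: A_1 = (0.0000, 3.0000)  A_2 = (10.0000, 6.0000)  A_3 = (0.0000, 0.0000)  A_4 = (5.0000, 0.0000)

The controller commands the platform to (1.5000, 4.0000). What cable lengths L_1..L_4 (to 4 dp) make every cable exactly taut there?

(1.8028, 8.7321, 4.2720, 5.3151)

L_1: Δ = A_1−P = (-1.5000, -1.0000) → ‖Δ‖ = √3.2500 = 1.8028
L_2: Δ = A_2−P = (8.5000, 2.0000) → ‖Δ‖ = √76.2500 = 8.7321
L_3: Δ = A_3−P = (-1.5000, -4.0000) → ‖Δ‖ = √18.2500 = 4.2720
L_4: Δ = A_4−P = (3.5000, -4.0000) → ‖Δ‖ = √28.2500 = 5.3151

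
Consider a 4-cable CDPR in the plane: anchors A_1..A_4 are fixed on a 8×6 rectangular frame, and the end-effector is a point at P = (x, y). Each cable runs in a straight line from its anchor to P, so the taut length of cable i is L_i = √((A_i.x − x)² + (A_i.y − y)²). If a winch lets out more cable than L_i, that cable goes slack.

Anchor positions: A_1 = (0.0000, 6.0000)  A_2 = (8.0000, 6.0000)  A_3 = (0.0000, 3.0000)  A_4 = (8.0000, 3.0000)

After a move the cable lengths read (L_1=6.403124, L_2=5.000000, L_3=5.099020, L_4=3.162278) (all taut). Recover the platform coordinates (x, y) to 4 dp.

circle eqns → linear via eq_j − eq_1; set k_j = A_j·A_j − L_j²
k_1 = 0.0000+36.0000−41.0000 = -5.0000
-16.0000·x + 0.0000·y = k_1−k_2 = -80.0000
0.0000·x + 6.0000·y = k_1−k_3 = 12.0000
-16.0000·x + 6.0000·y = k_1−k_4 = -68.0000
solve first two rows → x=5.0000, y=2.0000
check cable 4: ‖A_4−P‖² = 10.0000 ≈ L_4² = 10.0000 ✓

(5.0000, 2.0000)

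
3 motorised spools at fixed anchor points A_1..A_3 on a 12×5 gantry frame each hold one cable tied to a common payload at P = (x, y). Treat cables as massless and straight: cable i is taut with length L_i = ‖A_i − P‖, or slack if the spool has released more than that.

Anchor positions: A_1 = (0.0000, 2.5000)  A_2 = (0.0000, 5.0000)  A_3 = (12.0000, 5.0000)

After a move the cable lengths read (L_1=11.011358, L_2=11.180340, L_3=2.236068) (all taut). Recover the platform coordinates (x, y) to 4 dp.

expand ‖A_i−P‖²=L_i² and subtract eq 1 (q_i ≔ ‖A_i‖²−L_i²)
q_1 = 0.0000+6.2500−121.2500 = -115.0000
eq1−eq2 → [0.0000  -5.0000]·P = -15.0000
eq1−eq3 → [-24.0000  -5.0000]·P = -279.0000
2×2 solve → P = (11.0000, 3.0000)

(11.0000, 3.0000)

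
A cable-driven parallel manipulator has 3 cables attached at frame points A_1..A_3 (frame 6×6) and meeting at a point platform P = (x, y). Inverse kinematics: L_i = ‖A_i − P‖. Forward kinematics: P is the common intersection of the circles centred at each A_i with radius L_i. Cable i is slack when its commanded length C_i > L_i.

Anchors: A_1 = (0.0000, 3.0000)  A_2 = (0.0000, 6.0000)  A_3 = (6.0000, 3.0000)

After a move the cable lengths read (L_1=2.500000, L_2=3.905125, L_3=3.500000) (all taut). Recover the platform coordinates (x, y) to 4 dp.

circle eqns → linear via eq_j − eq_1; set c_j = A_j·A_j − L_j²
c_1 = 0.0000+9.0000−6.2500 = 2.7500
0.0000·x − 6.0000·y = c_1−c_2 = -18.0000
-12.0000·x + 0.0000·y = c_1−c_3 = -30.0000
solve first two rows → x=2.5000, y=3.0000

(2.5000, 3.0000)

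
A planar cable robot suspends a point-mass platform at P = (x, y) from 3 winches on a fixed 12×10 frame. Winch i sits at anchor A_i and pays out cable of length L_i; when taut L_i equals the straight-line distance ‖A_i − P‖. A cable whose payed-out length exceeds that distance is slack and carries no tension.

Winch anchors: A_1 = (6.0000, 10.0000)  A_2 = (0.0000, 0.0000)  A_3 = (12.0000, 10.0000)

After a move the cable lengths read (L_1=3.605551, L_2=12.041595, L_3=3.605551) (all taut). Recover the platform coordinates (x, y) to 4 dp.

(9.0000, 8.0000)

circle eqns → linear via eq_j − eq_1; set q_j = A_j·A_j − L_j²
q_1 = 36.0000+100.0000−13.0000 = 123.0000
12.0000·x + 20.0000·y = q_1−q_2 = 268.0000
-12.0000·x + 0.0000·y = q_1−q_3 = -108.0000
solve first two rows → x=9.0000, y=8.0000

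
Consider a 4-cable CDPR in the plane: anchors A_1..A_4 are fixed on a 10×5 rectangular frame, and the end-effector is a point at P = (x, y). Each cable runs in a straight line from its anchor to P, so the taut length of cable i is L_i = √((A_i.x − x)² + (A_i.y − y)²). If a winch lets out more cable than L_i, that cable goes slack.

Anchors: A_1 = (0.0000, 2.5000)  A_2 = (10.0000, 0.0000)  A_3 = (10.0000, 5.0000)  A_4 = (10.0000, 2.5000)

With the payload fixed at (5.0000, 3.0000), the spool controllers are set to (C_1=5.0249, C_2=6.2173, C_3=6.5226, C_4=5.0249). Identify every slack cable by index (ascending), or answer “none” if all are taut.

2, 3

cable 1: L_1 = ‖A_1−P‖ = 5.0249;  C_1 = 5.0249 → taut
cable 2: L_2 = ‖A_2−P‖ = 5.8310;  C_2 = 6.2173 → slack
cable 3: L_3 = ‖A_3−P‖ = 5.3852;  C_3 = 6.5226 → slack
cable 4: L_4 = ‖A_4−P‖ = 5.0249;  C_4 = 5.0249 → taut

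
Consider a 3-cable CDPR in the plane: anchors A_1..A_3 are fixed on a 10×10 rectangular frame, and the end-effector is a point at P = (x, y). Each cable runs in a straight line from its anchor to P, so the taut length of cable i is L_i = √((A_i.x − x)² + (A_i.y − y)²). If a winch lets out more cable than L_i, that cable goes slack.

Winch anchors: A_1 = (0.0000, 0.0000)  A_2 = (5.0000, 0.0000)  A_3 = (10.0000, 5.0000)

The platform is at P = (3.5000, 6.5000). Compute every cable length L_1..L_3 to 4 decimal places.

cable 1: Δx=-3.5000, Δy=-6.5000; L_1 = √(Δx²+Δy²) = 7.3824
cable 2: Δx=1.5000, Δy=-6.5000; L_2 = √(Δx²+Δy²) = 6.6708
cable 3: Δx=6.5000, Δy=-1.5000; L_3 = √(Δx²+Δy²) = 6.6708

(7.3824, 6.6708, 6.6708)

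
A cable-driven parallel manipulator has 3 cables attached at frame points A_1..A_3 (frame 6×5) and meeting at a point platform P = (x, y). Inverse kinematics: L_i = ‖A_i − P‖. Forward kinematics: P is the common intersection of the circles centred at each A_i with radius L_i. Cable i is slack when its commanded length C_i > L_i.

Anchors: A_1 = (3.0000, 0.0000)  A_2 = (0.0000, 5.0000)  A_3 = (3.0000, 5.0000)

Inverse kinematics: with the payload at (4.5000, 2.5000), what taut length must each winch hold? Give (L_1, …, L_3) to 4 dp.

L_1 = √((3.0000−4.5000)² + (0.0000−2.5000)²) = 2.9155
L_2 = √((0.0000−4.5000)² + (5.0000−2.5000)²) = 5.1478
L_3 = √((3.0000−4.5000)² + (5.0000−2.5000)²) = 2.9155

(2.9155, 5.1478, 2.9155)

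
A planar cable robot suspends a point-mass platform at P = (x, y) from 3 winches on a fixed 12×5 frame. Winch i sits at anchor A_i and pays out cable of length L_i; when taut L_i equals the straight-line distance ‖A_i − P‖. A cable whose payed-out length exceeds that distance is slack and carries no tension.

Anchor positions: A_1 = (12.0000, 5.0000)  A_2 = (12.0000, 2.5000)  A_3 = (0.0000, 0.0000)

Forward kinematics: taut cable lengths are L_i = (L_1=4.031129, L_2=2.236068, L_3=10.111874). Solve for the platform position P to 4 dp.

(10.0000, 1.5000)

circle eqns → linear via eq_j − eq_1; set k_j = A_j·A_j − L_j²
k_1 = 144.0000+25.0000−16.2500 = 152.7500
0.0000·x + 5.0000·y = k_1−k_2 = 7.5000
24.0000·x + 10.0000·y = k_1−k_3 = 255.0000
solve first two rows → x=10.0000, y=1.5000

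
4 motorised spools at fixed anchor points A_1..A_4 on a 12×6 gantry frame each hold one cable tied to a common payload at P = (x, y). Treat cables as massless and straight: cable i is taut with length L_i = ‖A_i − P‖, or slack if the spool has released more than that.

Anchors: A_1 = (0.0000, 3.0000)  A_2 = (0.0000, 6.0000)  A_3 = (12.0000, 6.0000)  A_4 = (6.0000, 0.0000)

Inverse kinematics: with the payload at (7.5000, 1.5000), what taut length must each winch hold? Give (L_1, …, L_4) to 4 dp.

L_1: Δ = A_1−P = (-7.5000, 1.5000) → ‖Δ‖ = √58.5000 = 7.6485
L_2: Δ = A_2−P = (-7.5000, 4.5000) → ‖Δ‖ = √76.5000 = 8.7464
L_3: Δ = A_3−P = (4.5000, 4.5000) → ‖Δ‖ = √40.5000 = 6.3640
L_4: Δ = A_4−P = (-1.5000, -1.5000) → ‖Δ‖ = √4.5000 = 2.1213

(7.6485, 8.7464, 6.3640, 2.1213)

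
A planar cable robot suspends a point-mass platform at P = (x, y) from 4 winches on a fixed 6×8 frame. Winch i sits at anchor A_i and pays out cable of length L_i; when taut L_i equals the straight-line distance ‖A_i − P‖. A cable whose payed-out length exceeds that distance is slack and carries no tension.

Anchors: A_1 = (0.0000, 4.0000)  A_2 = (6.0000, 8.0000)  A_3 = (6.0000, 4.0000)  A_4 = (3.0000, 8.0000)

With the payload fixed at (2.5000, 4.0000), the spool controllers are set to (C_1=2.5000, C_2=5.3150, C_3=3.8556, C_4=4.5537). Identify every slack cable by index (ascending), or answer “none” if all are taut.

3, 4

i=1: geometric 2.5000 vs commanded 2.5000 ⇒ taut
i=2: geometric 5.3151 vs commanded 5.3150 ⇒ taut
i=3: geometric 3.5000 vs commanded 3.8556 ⇒ slack
i=4: geometric 4.0311 vs commanded 4.5537 ⇒ slack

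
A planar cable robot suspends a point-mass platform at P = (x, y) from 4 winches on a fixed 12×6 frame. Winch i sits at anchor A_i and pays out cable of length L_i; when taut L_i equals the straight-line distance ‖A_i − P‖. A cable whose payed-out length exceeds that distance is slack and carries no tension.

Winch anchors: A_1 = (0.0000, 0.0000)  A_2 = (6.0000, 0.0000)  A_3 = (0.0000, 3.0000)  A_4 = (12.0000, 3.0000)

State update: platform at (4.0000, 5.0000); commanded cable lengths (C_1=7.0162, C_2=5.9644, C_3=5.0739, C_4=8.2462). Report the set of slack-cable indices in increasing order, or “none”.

i=1: geometric 6.4031 vs commanded 7.0162 ⇒ slack
i=2: geometric 5.3852 vs commanded 5.9644 ⇒ slack
i=3: geometric 4.4721 vs commanded 5.0739 ⇒ slack
i=4: geometric 8.2462 vs commanded 8.2462 ⇒ taut

1, 2, 3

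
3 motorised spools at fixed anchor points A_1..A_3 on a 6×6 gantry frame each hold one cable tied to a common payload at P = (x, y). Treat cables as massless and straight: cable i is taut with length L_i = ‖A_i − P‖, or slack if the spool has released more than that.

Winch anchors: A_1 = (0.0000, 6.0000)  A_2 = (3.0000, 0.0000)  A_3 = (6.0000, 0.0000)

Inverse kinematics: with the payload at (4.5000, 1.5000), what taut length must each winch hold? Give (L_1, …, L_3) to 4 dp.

cable 1: Δx=-4.5000, Δy=4.5000; L_1 = √(Δx²+Δy²) = 6.3640
cable 2: Δx=-1.5000, Δy=-1.5000; L_2 = √(Δx²+Δy²) = 2.1213
cable 3: Δx=1.5000, Δy=-1.5000; L_3 = √(Δx²+Δy²) = 2.1213

(6.3640, 2.1213, 2.1213)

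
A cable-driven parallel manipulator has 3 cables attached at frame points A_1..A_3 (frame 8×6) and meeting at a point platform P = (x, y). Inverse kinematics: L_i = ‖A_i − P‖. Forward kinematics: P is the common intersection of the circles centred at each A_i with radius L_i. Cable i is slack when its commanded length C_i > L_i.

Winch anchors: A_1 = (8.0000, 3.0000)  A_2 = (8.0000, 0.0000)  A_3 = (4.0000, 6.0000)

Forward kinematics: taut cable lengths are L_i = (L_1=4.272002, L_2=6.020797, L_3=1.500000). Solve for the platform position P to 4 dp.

expand ‖A_i−P‖²=L_i² and subtract eq 1 (k_i ≔ ‖A_i‖²−L_i²)
k_1 = 64.0000+9.0000−18.2500 = 54.7500
eq1−eq2 → [0.0000  6.0000]·P = 27.0000
eq1−eq3 → [8.0000  -6.0000]·P = 5.0000
2×2 solve → P = (4.0000, 4.5000)

(4.0000, 4.5000)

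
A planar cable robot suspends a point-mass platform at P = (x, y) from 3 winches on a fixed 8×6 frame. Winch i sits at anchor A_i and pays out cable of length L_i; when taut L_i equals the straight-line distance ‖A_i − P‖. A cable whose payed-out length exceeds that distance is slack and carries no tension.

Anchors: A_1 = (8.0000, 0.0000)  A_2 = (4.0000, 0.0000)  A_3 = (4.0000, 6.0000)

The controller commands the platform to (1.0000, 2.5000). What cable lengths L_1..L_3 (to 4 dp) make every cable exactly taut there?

(7.4330, 3.9051, 4.6098)

L_1: Δ = A_1−P = (7.0000, -2.5000) → ‖Δ‖ = √55.2500 = 7.4330
L_2: Δ = A_2−P = (3.0000, -2.5000) → ‖Δ‖ = √15.2500 = 3.9051
L_3: Δ = A_3−P = (3.0000, 3.5000) → ‖Δ‖ = √21.2500 = 4.6098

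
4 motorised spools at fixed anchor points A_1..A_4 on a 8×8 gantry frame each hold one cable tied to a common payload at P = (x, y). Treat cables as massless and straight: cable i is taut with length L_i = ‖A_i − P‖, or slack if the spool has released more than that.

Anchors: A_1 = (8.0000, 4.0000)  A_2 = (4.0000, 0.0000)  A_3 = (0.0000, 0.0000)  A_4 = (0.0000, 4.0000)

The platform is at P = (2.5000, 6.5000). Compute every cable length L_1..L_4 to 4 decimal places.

(6.0415, 6.6708, 6.9642, 3.5355)

L_1 = √((8.0000−2.5000)² + (4.0000−6.5000)²) = 6.0415
L_2 = √((4.0000−2.5000)² + (0.0000−6.5000)²) = 6.6708
L_3 = √((0.0000−2.5000)² + (0.0000−6.5000)²) = 6.9642
L_4 = √((0.0000−2.5000)² + (4.0000−6.5000)²) = 3.5355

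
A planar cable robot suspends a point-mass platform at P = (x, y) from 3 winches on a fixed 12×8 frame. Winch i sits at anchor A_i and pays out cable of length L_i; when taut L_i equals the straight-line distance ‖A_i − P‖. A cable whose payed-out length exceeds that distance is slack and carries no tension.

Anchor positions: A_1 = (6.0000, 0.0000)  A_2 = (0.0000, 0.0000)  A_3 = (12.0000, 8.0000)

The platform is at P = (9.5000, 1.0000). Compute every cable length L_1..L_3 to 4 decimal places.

(3.6401, 9.5525, 7.4330)

L_1: Δ = A_1−P = (-3.5000, -1.0000) → ‖Δ‖ = √13.2500 = 3.6401
L_2: Δ = A_2−P = (-9.5000, -1.0000) → ‖Δ‖ = √91.2500 = 9.5525
L_3: Δ = A_3−P = (2.5000, 7.0000) → ‖Δ‖ = √55.2500 = 7.4330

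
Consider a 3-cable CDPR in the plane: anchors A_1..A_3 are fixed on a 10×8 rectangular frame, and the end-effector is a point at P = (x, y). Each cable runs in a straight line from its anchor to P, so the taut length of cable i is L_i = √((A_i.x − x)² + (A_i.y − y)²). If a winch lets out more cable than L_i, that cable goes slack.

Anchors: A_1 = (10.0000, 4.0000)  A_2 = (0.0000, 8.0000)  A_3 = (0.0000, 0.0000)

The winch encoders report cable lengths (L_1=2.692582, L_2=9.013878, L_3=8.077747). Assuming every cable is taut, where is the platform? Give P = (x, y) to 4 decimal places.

(7.5000, 3.0000)

each cable: (A_i−P)·(A_i−P) = L_i²; let c_i = ‖A_i‖²−L_i²
c_1 = 100.0000+16.0000−7.2500 = 108.7500
row 1: 20.0000x − 8.0000y = 126.0000  (c_2=-17.2500)
row 2: 20.0000x + 8.0000y = 174.0000  (c_3=-65.2500)
Cramer on rows 1–2 → x = 7.5000, y = 3.0000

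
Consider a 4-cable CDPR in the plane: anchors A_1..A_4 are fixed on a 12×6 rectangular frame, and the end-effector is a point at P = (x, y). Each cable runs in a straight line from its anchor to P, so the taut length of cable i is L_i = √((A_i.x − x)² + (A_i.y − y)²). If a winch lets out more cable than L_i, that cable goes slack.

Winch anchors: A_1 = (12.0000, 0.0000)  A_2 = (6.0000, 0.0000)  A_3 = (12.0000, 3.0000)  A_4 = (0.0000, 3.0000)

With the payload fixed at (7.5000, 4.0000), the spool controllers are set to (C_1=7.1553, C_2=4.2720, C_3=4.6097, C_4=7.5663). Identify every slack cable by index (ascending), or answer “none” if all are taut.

cable 1: L_1 = ‖A_1−P‖ = 6.0208;  C_1 = 7.1553 → slack
cable 2: L_2 = ‖A_2−P‖ = 4.2720;  C_2 = 4.2720 → taut
cable 3: L_3 = ‖A_3−P‖ = 4.6098;  C_3 = 4.6097 → taut
cable 4: L_4 = ‖A_4−P‖ = 7.5664;  C_4 = 7.5663 → taut

1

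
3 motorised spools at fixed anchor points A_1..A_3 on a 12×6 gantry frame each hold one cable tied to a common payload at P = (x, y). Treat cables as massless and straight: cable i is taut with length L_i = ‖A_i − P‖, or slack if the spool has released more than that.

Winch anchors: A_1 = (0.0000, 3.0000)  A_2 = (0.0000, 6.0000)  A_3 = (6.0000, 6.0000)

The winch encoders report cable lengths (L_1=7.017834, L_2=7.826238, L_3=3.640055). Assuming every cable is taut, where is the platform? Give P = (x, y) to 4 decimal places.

(7.0000, 2.5000)

expand ‖A_i−P‖²=L_i² and subtract eq 1 (c_i ≔ ‖A_i‖²−L_i²)
c_1 = 0.0000+9.0000−49.2500 = -40.2500
eq1−eq2 → [0.0000  -6.0000]·P = -15.0000
eq1−eq3 → [-12.0000  -6.0000]·P = -99.0000
2×2 solve → P = (7.0000, 2.5000)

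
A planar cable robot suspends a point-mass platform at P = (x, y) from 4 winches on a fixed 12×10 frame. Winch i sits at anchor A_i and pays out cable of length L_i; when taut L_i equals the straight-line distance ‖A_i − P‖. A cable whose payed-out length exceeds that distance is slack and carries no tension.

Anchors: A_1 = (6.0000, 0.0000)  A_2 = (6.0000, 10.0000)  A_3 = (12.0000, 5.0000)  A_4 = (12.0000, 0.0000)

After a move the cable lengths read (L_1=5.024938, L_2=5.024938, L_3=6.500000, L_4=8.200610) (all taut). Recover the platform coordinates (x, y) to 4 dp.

(5.5000, 5.0000)

circle eqns → linear via eq_j − eq_1; set k_j = A_j·A_j − L_j²
k_1 = 36.0000+0.0000−25.2500 = 10.7500
0.0000·x − 20.0000·y = k_1−k_2 = -100.0000
-12.0000·x − 10.0000·y = k_1−k_3 = -116.0000
-12.0000·x + 0.0000·y = k_1−k_4 = -66.0000
solve first two rows → x=5.5000, y=5.0000
check cable 4: ‖A_4−P‖² = 67.2500 ≈ L_4² = 67.2500 ✓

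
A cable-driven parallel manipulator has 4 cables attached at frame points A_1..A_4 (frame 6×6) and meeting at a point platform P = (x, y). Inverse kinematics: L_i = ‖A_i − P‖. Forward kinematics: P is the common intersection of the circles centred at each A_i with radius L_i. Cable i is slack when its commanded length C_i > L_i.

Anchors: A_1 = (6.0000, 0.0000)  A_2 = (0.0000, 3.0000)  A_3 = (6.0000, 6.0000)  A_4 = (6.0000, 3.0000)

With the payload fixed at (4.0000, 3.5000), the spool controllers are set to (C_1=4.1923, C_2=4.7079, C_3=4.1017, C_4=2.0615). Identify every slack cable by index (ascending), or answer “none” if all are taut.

i=1: geometric 4.0311 vs commanded 4.1923 ⇒ slack
i=2: geometric 4.0311 vs commanded 4.7079 ⇒ slack
i=3: geometric 3.2016 vs commanded 4.1017 ⇒ slack
i=4: geometric 2.0616 vs commanded 2.0615 ⇒ taut

1, 2, 3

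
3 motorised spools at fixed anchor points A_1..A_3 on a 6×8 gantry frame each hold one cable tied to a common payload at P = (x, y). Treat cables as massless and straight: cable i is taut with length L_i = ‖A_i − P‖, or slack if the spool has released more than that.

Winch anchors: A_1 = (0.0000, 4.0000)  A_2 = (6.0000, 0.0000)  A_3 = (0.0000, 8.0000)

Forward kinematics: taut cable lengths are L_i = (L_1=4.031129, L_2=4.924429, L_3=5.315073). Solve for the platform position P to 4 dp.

(4.0000, 4.5000)

expand ‖A_i−P‖²=L_i² and subtract eq 1 (c_i ≔ ‖A_i‖²−L_i²)
c_1 = 0.0000+16.0000−16.2500 = -0.2500
eq1−eq2 → [-12.0000  8.0000]·P = -12.0000
eq1−eq3 → [0.0000  -8.0000]·P = -36.0000
2×2 solve → P = (4.0000, 4.5000)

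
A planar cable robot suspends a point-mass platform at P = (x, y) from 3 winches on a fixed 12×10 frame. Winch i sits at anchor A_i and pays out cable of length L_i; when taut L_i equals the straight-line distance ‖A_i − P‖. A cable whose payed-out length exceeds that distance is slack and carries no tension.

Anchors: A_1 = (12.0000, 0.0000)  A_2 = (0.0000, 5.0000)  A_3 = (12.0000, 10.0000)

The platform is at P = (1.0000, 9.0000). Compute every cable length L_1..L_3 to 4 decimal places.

(14.2127, 4.1231, 11.0454)

L_1 = √((12.0000−1.0000)² + (0.0000−9.0000)²) = 14.2127
L_2 = √((0.0000−1.0000)² + (5.0000−9.0000)²) = 4.1231
L_3 = √((12.0000−1.0000)² + (10.0000−9.0000)²) = 11.0454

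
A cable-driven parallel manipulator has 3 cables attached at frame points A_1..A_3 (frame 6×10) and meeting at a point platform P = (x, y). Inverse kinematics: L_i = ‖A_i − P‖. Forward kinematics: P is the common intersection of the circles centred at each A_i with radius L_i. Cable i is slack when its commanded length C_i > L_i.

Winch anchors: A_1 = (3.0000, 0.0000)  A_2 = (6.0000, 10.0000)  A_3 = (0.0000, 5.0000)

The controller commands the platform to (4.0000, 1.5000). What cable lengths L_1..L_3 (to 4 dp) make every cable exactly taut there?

(1.8028, 8.7321, 5.3151)

L_1 = √((3.0000−4.0000)² + (0.0000−1.5000)²) = 1.8028
L_2 = √((6.0000−4.0000)² + (10.0000−1.5000)²) = 8.7321
L_3 = √((0.0000−4.0000)² + (5.0000−1.5000)²) = 5.3151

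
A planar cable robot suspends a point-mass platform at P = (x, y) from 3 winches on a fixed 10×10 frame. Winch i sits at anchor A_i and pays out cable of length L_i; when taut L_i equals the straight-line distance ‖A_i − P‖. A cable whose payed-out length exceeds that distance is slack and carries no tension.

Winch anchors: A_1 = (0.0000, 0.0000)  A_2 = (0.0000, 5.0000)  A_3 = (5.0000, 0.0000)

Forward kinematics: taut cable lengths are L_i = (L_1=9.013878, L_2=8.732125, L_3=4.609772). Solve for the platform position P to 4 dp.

(8.5000, 3.0000)

circle eqns → linear via eq_j − eq_1; set q_j = A_j·A_j − L_j²
q_1 = 0.0000+0.0000−81.2500 = -81.2500
0.0000·x − 10.0000·y = q_1−q_2 = -30.0000
-10.0000·x + 0.0000·y = q_1−q_3 = -85.0000
solve first two rows → x=8.5000, y=3.0000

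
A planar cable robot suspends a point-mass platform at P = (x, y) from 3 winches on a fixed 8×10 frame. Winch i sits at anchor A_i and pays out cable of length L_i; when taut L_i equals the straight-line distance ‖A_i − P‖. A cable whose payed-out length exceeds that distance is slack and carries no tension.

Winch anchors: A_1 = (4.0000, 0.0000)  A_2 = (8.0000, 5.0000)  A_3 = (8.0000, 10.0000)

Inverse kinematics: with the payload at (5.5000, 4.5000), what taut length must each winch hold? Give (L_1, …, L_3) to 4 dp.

(4.7434, 2.5495, 6.0415)

cable 1: Δx=-1.5000, Δy=-4.5000; L_1 = √(Δx²+Δy²) = 4.7434
cable 2: Δx=2.5000, Δy=0.5000; L_2 = √(Δx²+Δy²) = 2.5495
cable 3: Δx=2.5000, Δy=5.5000; L_3 = √(Δx²+Δy²) = 6.0415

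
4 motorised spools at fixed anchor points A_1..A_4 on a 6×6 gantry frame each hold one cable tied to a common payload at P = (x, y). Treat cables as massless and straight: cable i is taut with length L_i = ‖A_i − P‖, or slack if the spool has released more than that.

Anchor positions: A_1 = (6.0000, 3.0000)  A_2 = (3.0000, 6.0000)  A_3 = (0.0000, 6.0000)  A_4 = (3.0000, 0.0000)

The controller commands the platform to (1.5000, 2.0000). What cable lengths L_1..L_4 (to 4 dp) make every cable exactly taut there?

(4.6098, 4.2720, 4.2720, 2.5000)

cable 1: Δx=4.5000, Δy=1.0000; L_1 = √(Δx²+Δy²) = 4.6098
cable 2: Δx=1.5000, Δy=4.0000; L_2 = √(Δx²+Δy²) = 4.2720
cable 3: Δx=-1.5000, Δy=4.0000; L_3 = √(Δx²+Δy²) = 4.2720
cable 4: Δx=1.5000, Δy=-2.0000; L_4 = √(Δx²+Δy²) = 2.5000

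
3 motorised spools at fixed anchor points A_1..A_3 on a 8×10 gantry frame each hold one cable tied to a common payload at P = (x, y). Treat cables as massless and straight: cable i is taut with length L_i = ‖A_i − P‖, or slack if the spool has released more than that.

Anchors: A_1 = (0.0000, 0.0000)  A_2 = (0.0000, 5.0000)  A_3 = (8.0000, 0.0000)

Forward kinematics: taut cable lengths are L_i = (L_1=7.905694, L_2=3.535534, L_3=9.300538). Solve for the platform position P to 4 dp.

(2.5000, 7.5000)

circle eqns → linear via eq_j − eq_1; set q_j = A_j·A_j − L_j²
q_1 = 0.0000+0.0000−62.5000 = -62.5000
0.0000·x − 10.0000·y = q_1−q_2 = -75.0000
-16.0000·x + 0.0000·y = q_1−q_3 = -40.0000
solve first two rows → x=2.5000, y=7.5000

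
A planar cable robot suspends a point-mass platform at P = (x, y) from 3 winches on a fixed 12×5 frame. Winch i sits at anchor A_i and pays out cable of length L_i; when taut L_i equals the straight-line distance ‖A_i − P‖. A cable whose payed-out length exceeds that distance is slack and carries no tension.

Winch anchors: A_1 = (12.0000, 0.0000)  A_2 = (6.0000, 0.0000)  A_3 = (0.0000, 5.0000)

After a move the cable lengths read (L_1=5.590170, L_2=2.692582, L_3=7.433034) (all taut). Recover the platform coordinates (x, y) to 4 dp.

(7.0000, 2.5000)

each cable: (A_i−P)·(A_i−P) = L_i²; let k_i = ‖A_i‖²−L_i²
k_1 = 144.0000+0.0000−31.2500 = 112.7500
row 1: 12.0000x + 0.0000y = 84.0000  (k_2=28.7500)
row 2: 24.0000x − 10.0000y = 143.0000  (k_3=-30.2500)
Cramer on rows 1–2 → x = 7.0000, y = 2.5000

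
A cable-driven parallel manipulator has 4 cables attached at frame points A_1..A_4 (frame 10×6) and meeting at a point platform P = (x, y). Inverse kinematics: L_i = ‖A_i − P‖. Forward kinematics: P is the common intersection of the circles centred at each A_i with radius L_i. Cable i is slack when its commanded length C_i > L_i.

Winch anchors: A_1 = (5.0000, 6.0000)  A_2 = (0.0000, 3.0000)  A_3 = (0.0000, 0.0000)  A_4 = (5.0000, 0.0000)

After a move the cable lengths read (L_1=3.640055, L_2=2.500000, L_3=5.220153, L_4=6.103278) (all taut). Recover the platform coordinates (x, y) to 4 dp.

expand ‖A_i−P‖²=L_i² and subtract eq 1 (k_i ≔ ‖A_i‖²−L_i²)
k_1 = 25.0000+36.0000−13.2500 = 47.7500
eq1−eq2 → [10.0000  6.0000]·P = 45.0000
eq1−eq3 → [10.0000  12.0000]·P = 75.0000
eq1−eq4 → [0.0000  12.0000]·P = 60.0000
2×2 solve → P = (1.5000, 5.0000)
check cable 4: ‖A_4−P‖² = 37.2500 ≈ L_4² = 37.2500 ✓

(1.5000, 5.0000)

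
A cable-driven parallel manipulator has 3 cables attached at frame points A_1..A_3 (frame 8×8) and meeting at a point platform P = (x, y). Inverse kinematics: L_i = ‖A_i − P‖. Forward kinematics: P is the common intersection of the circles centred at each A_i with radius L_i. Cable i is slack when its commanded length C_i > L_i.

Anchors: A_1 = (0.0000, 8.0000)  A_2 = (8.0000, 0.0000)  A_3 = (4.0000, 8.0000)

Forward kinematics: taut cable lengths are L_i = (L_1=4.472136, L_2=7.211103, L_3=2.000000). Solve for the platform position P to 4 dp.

each cable: (A_i−P)·(A_i−P) = L_i²; let c_i = ‖A_i‖²−L_i²
c_1 = 0.0000+64.0000−20.0000 = 44.0000
row 1: -16.0000x + 16.0000y = 32.0000  (c_2=12.0000)
row 2: -8.0000x + 0.0000y = -32.0000  (c_3=76.0000)
Cramer on rows 1–2 → x = 4.0000, y = 6.0000

(4.0000, 6.0000)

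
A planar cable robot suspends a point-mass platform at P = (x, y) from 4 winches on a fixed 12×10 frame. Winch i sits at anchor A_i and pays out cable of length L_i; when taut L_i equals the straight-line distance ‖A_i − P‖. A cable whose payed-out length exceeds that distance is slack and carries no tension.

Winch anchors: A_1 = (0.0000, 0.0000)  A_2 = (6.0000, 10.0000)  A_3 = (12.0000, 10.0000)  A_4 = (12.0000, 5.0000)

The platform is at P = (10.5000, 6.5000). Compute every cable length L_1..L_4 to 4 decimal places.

(12.3491, 5.7009, 3.8079, 2.1213)

L_1 = √((0.0000−10.5000)² + (0.0000−6.5000)²) = 12.3491
L_2 = √((6.0000−10.5000)² + (10.0000−6.5000)²) = 5.7009
L_3 = √((12.0000−10.5000)² + (10.0000−6.5000)²) = 3.8079
L_4 = √((12.0000−10.5000)² + (5.0000−6.5000)²) = 2.1213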